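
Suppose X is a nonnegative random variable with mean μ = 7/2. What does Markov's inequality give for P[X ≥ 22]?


μ = E[X] = 7/2, a = 22.
Markov: P[X ≥ 22] ≤ μ/a = (7/2)/22 = 7/44.
Numerically: ≈ 0.159.
(Since a = 22 > μ = 3.500, the bound 7/44 is < 1 and informative.)

P[X ≥ 22] ≤ 7/44 ≈ 0.159.


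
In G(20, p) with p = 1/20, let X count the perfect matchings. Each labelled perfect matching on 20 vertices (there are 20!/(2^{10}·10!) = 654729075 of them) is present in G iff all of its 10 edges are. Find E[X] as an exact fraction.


K_20 has 20!/(2^{10}·10!) = 654729075 labelled perfect matchings.
For each such perfect matching H, let X_H = 1 if all 10 edges of H are present in G. Then P[X_H = 1] = p^{10} = (1/20)^{10} = 1/10240000000000.
By linearity: E[X] = Σ_H E[X_H] = 654729075 · p^{10} = 654729075 · 1/10240000000000 = 26189163/409600000000.
Numerically: E[X] ≈ 6.39384e-05.

E[X] = 654729075 · (1/20)^{10} = 26189163/409600000000 ≈ 6.39384e-05.


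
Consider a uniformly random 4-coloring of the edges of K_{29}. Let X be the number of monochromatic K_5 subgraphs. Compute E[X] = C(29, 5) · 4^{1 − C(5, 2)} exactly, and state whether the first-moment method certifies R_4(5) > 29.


E[X] = C(29, 5) · 4^{1 − 10} = 118755 · 4^{−9} = 118755/262144.
As a reduced fraction: E[X] = 118755/262144 ≈ 0.4530.
Is E[X] < 1? YES.
Since E[X] < 1, there exists a 4-coloring of K_{29} with no monochromatic K_5; hence R_4(5) > 29.

E[X] = 118755/262144 ≈ 0.4530; E[X] < 1, so R_4(5) > 29.


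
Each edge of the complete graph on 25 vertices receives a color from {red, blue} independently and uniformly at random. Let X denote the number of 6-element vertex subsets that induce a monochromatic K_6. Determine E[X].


Let X = Σ_S X_S over the C(25, 6) = 177100 subsets S of size 6, where X_S = 1 if the K_6 on S is monochromatic.
For a fixed S, the K_6 on S has C(6, 2) = 15 edges. P[all 15 edges red] = (1/2)^15, and likewise for blue, so P[monochromatic] = 2·(1/2)^15 = 2^{1 − 15} = 1/16384.
Summing: E[X] = C(25, 6) · 2^{1 − 15} = 177100 · 1/16384 = 44275/4096.
Numerically: E[X] ≈ 10.80933.

E[X] = C(25,6)·2^(1−C(6,2)) = 44275/4096 ≈ 10.80933.


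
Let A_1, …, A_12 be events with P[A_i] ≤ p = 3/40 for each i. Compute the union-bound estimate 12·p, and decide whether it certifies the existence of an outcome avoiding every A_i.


Union bound: P[∪_{i=1}^{12} A_i] ≤ Σ_i P[A_i] ≤ 12·p = 12·(3/40) = 9/10.
Numerically: 9/10 ≈ 0.900000.
Is 9/10 < 1? YES.
Since P[∪ A_i] ≤ 9/10 < 1, the complement has P[∩ A_i^c] ≥ 1 − 9/10 = 1/10 > 0, so some outcome avoids every A_i.

12·p = 9/10 ≈ 0.900000; existence CERTIFIED by the union bound.


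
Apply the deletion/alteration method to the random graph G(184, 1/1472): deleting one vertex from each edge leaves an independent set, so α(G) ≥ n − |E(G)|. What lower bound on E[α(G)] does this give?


E[|E(G)|] = C(184, 2)·p = 16836 · (1/1472) = 183/16.
E[α(G)] ≥ n − E[|E(G)|] = 184 − 183/16 = 2761/16.
Numerically: ≈ 172.56250.
(This is only a lower bound; the true E[α(G)] may be larger.)

E[α(G)] ≥ 2761/16 ≈ 172.56250.


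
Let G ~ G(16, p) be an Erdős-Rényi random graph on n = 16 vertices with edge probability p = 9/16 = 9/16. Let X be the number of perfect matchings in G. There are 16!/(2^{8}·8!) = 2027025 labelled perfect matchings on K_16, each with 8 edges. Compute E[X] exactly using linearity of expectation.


K_16 has 16!/(2^{8}·8!) = 2027025 labelled perfect matchings.
For each such perfect matching H, let X_H = 1 if all 8 edges of H are present in G. Then P[X_H = 1] = p^{8} = (9/16)^{8} = 43046721/4294967296.
By linearity of expectation: E[X] = Σ_H E[X_H] = 2027025 · p^{8} = 2027025 · 43046721/4294967296 = 87256779635025/4294967296.
Numerically: E[X] ≈ 20316.1.

E[X] = 2027025 · (9/16)^{8} = 87256779635025/4294967296 ≈ 20316.1.


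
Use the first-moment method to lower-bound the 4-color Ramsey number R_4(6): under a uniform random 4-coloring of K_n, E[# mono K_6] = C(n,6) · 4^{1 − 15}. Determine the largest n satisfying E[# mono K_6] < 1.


We need C(n, 6) · 4^{1 − 15} < 1, i.e. C(n, 6) < 4^{15 − 1} = 268435456.
Check values of n near the boundary:
  n = 72: C(72, 6) = 156238908; 156238908 < 268435456? YES
  n = 73: C(73, 6) = 170230452; 170230452 < 268435456? YES
  n = 74: C(74, 6) = 185250786; 185250786 < 268435456? YES
  n = 75: C(75, 6) = 201359550; 201359550 < 268435456? YES
  n = 76: C(76, 6) = 218618940; 218618940 < 268435456? YES
  n = 77: C(77, 6) = 237093780; 237093780 < 268435456? YES
  n = 78: C(78, 6) = 256851595; 256851595 < 268435456? YES
  n = 79: C(79, 6) = 277962685; 277962685 < 268435456? NO
The largest n with C(n, 6) < 268435456 is n = 78 (where E[X] = 256851595/268435456 ≈ 0.957). Hence R_4(6) > 78, i.e. R_4(6) ≥ 79.

Largest n = 78; hence R_4(6) > 78.


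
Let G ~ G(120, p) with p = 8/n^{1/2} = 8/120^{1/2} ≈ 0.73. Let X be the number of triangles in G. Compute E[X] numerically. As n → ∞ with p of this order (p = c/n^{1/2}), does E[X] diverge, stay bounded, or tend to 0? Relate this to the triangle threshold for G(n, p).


Number of potential triangles: C(120, 3) = 280840.
Each occurs with probability p³ ≈ (0.73)³ ≈ 3.89492e-01.
By linearity: E[X] = C(120, 3)·p³ ≈ 280840 · 3.89492e-01 ≈ 109384.820.
Since α = 1/2 < 1, p = c/n^{1/2} ≫ 1/n is above the triangle threshold p ~ 1/n. Asymptotically E[X] ~ (c³/6)·n^{3(1−α)} = (8³/6)·n^{1.5} → ∞; triangles are abundant w.h.p.

E[X] ≈ 109384.820; in regime p = Θ(1/n^{1/2}) E[X] diverges (above the triangle threshold p ~ 1/n).


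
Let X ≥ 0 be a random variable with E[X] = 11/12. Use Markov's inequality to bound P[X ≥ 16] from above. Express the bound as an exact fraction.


μ = E[X] = 11/12, a = 16.
Markov: P[X ≥ 16] ≤ μ/a = (11/12)/16 = 11/192.
Numerically: ≈ 0.0573.
(Since a = 16 > μ = 0.9167, the bound 11/192 is < 1 and informative.)

P[X ≥ 16] ≤ 11/192 ≈ 0.0573.


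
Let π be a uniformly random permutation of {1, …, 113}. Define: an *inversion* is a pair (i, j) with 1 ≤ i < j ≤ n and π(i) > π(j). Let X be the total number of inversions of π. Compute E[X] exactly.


Write X = Σ X_I over the C(113, 2) = 6328 pairs i < j, with X_I the indicator of one inversion.
There are 6328 indicators.
For each fixed pair i < j, the values π(i) and π(j) are two distinct elements of {1, …, 113} in uniformly random order; by symmetry P[π(i) > π(j)] = 1/2.
By linearity: E[X] = 6328 · (1/2) = C(113, 2) · (1/2) = 6328/2 = 3164 ≈ 3164.000000.

E[X] = 3164 = 3164.000000.


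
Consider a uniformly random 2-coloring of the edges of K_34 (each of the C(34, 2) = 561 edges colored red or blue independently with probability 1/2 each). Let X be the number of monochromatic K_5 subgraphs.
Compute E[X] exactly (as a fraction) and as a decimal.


Let X = Σ_S X_S over the C(34, 5) = 278256 subsets S of size 5, where X_S = 1 if the K_5 on S is monochromatic.
For a fixed S, the K_5 on S has C(5, 2) = 10 edges. P[all 10 edges red] = (1/2)^10, and likewise for blue, so P[monochromatic] = 2·(1/2)^10 = 2^{1 − 10} = 1/512.
By linearity of expectation: E[X] = C(34, 5) · 2^{1 − 10} = 278256 · 1/512 = 17391/32.
Numerically: E[X] ≈ 543.469.

E[X] = C(34,5)·2^(1−C(5,2)) = 17391/32 ≈ 543.469.


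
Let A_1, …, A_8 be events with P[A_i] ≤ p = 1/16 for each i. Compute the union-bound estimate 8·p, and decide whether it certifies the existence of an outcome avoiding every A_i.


Union bound: P[∪_{i=1}^{8} A_i] ≤ Σ_i P[A_i] ≤ 8·p = 8·(1/16) = 1/2.
Numerically: 1/2 ≈ 0.500.
Is 1/2 < 1? YES.
Since P[∪ A_i] ≤ 1/2 < 1, the complement has P[∩ A_i^c] ≥ 1 − 1/2 = 1/2 > 0, so some outcome avoids every A_i.

8·p = 1/2 ≈ 0.500; existence CERTIFIED by the union bound.


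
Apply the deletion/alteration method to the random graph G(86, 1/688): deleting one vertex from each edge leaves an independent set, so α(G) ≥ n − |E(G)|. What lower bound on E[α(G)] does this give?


E[|E(G)|] = C(86, 2)·p = 3655 · (1/688) = 85/16.
E[α(G)] ≥ n − E[|E(G)|] = 86 − 85/16 = 1291/16.
Numerically: ≈ 80.68750.
(This is only a lower bound; the true E[α(G)] may be larger.)

E[α(G)] ≥ 1291/16 ≈ 80.68750.


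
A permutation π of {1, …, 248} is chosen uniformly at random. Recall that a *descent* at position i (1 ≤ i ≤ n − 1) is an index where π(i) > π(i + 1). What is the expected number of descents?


Write X = Σ X_I over i = 1, …, 247, with X_I the indicator of one descent.
There are 247 indicators.
For each fixed i, the pair (π(i), π(i+1)) is a uniformly random ordered pair of distinct values from {1, …, 248}; by symmetry P[π(i) > π(i+1)] = 1/2.
By linearity: E[X] = 247 · (1/2) = (248 − 1) · (1/2) = 247/2 ≈ 123.500.

E[X] = 247/2 = 123.500.


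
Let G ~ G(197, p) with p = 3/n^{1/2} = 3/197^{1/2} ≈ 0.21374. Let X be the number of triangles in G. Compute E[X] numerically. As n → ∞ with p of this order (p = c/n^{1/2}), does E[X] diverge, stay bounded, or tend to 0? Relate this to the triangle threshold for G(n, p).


Number of potential triangles: C(197, 3) = 1254890.
Each occurs with probability p³ ≈ (0.21374)³ ≈ 9.7648241e-03.
By linearity: E[X] = C(197, 3)·p³ ≈ 1254890 · 9.7648241e-03 ≈ 12253.78013.
Since α = 1/2 < 1, p = c/n^{1/2} ≫ 1/n is above the triangle threshold p ~ 1/n. Asymptotically E[X] ~ (c³/6)·n^{3(1−α)} = (3³/6)·n^{1.5} → ∞; triangles are abundant w.h.p.

E[X] ≈ 12253.78013; in regime p = Θ(1/n^{1/2}) E[X] diverges (above the triangle threshold p ~ 1/n).


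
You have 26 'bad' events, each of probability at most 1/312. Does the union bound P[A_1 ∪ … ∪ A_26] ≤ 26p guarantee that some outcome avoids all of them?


Union bound: P[∪_{i=1}^{26} A_i] ≤ Σ_i P[A_i] ≤ 26·p = 26·(1/312) = 1/12.
Numerically: 1/12 ≈ 0.0833.
Is 1/12 < 1? YES.
Since P[∪ A_i] ≤ 1/12 < 1, the complement has P[∩ A_i^c] ≥ 1 − 1/12 = 11/12 > 0, so some outcome avoids every A_i.

26·p = 1/12 ≈ 0.0833; existence CERTIFIED by the union bound.


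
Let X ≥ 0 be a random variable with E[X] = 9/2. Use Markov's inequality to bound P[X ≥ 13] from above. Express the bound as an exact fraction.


μ = E[X] = 9/2, a = 13.
Markov: P[X ≥ 13] ≤ μ/a = (9/2)/13 = 9/26.
Numerically: ≈ 0.3462.
(Since a = 13 > μ = 4.5000, the bound 9/26 is < 1 and informative.)

P[X ≥ 13] ≤ 9/26 ≈ 0.3462.


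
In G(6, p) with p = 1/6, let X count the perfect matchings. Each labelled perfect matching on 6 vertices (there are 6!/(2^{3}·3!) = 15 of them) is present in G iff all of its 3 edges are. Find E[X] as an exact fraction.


K_6 has 6!/(2^{3}·3!) = 15 labelled perfect matchings.
For each such perfect matching H, let X_H = 1 if all 3 edges of H are present in G. Then P[X_H = 1] = p^{3} = (1/6)^{3} = 1/216.
Summing the indicators: E[X] = Σ_H E[X_H] = 15 · p^{3} = 15 · 1/216 = 5/72.
Numerically: E[X] ≈ 0.0694444.

E[X] = 15 · (1/6)^{3} = 5/72 ≈ 0.0694444.


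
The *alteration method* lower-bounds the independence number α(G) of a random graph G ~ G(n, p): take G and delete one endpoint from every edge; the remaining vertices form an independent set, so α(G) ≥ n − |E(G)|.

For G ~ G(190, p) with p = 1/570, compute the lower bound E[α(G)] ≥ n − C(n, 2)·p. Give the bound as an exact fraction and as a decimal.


E[|E(G)|] = C(190, 2)·p = 17955 · (1/570) = 63/2.
E[α(G)] ≥ n − E[|E(G)|] = 190 − 63/2 = 317/2.
Numerically: ≈ 158.500.
(This is only a lower bound; the true E[α(G)] may be larger.)

E[α(G)] ≥ 317/2 ≈ 158.500.


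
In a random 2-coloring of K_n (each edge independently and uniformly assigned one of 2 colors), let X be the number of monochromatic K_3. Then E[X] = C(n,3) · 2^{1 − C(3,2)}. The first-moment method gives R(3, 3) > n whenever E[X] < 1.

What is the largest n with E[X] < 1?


We need C(n, 3) · 2^{1 − 3} < 1, i.e. C(n, 3) < 2^{3 − 1} = 4.
Check values of n near the boundary:
  n = 3: C(3, 3) = 1; 1 < 4? YES
  n = 4: C(4, 3) = 4; 4 < 4? NO
  n = 5: C(5, 3) = 10; 10 < 4? NO
  n = 6: C(6, 3) = 20; 20 < 4? NO
The largest n with C(n, 3) < 4 is n = 3 (where E[X] = 1/4 ≈ 0.25000). Hence R(3, 3) > 3, i.e. R(3, 3) ≥ 4.

Largest n = 3; hence R(3, 3) > 3.


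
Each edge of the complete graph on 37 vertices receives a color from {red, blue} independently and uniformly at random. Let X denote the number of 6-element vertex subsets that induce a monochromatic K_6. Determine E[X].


Let X = Σ_S X_S over the C(37, 6) = 2324784 subsets S of size 6, where X_S = 1 if the K_6 on S is monochromatic.
For a fixed S, the K_6 on S has C(6, 2) = 15 edges. P[all 15 edges red] = (1/2)^15, and likewise for blue, so P[monochromatic] = 2·(1/2)^15 = 2^{1 − 15} = 1/16384.
By linearity of expectation: E[X] = C(37, 6) · 2^{1 − 15} = 2324784 · 1/16384 = 145299/1024.
Numerically: E[X] ≈ 141.89355.

E[X] = C(37,6)·2^(1−C(6,2)) = 145299/1024 ≈ 141.89355.


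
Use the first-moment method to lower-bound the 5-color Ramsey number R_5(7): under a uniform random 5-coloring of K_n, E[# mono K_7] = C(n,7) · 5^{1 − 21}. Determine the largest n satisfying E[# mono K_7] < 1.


We need C(n, 7) · 5^{1 − 21} < 1, i.e. C(n, 7) < 5^{21 − 1} = 95367431640625.
Check values of n near the boundary:
  n = 332: C(332, 7) = 82772214646616; 82772214646616 < 95367431640625? YES
  n = 333: C(333, 7) = 84549532139028; 84549532139028 < 95367431640625? YES
  n = 334: C(334, 7) = 86359460961576; 86359460961576 < 95367431640625? YES
  n = 335: C(335, 7) = 88202498238195; 88202498238195 < 95367431640625? YES
  n = 336: C(336, 7) = 90079147136880; 90079147136880 < 95367431640625? YES
  n = 337: C(337, 7) = 91989916924632; 91989916924632 < 95367431640625? YES
  n = 338: C(338, 7) = 93935323022736; 93935323022736 < 95367431640625? YES
  n = 339: C(339, 7) = 95915887062372; 95915887062372 < 95367431640625? NO
  n = 340: C(340, 7) = 97932136940560; 97932136940560 < 95367431640625? NO
  n = 341: C(341, 7) = 99984606876440; 99984606876440 < 95367431640625? NO
The largest n with C(n, 7) < 95367431640625 is n = 338 (where E[X] = 93935323022736/95367431640625 ≈ 0.984983). Hence R_5(7) > 338, i.e. R_5(7) ≥ 339.

Largest n = 338; hence R_5(7) > 338.


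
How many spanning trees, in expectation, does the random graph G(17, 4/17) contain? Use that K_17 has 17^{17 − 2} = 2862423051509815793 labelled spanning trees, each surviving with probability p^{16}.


K_17 has 17^{17 − 2} = 2862423051509815793 labelled spanning trees.
For each such spanning tree H, let X_H = 1 if all 16 edges of H are present in G. Then P[X_H = 1] = p^{16} = (4/17)^{16} = 4294967296/48661191875666868481.
By linearity: E[X] = Σ_H E[X_H] = 2862423051509815793 · p^{16} = 2862423051509815793 · 4294967296/48661191875666868481 = 4294967296/17.
Numerically: E[X] ≈ 2.52645e+08.

E[X] = 2862423051509815793 · (4/17)^{16} = 4294967296/17 ≈ 2.52645e+08.


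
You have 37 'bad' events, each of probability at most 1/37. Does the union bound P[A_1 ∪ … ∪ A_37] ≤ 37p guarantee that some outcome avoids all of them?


Union bound: P[∪_{i=1}^{37} A_i] ≤ Σ_i P[A_i] ≤ 37·p = 37·(1/37) = 1.
Numerically: 1 ≈ 1.0000.
Is 1 < 1? NO.
Since the bound 1 is ≥ 1, the union bound is uninformative here; it does NOT by itself certify existence.

37·p = 1 ≈ 1.0000; existence NOT certified by the union bound.


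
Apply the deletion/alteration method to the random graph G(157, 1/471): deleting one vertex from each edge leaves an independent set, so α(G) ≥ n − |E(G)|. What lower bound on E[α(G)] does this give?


E[|E(G)|] = C(157, 2)·p = 12246 · (1/471) = 26.
E[α(G)] ≥ n − E[|E(G)|] = 157 − 26 = 131.
Numerically: ≈ 131.0000.
(This is only a lower bound; the true E[α(G)] may be larger.)

E[α(G)] ≥ 131 ≈ 131.0000.


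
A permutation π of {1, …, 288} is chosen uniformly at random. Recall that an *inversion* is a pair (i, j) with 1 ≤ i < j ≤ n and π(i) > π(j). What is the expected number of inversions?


Write X = Σ X_I over the C(288, 2) = 41328 pairs i < j, with X_I the indicator of one inversion.
There are 41328 indicators.
For each fixed pair i < j, the values π(i) and π(j) are two distinct elements of {1, …, 288} in uniformly random order; by symmetry P[π(i) > π(j)] = 1/2.
By linearity: E[X] = 41328 · (1/2) = C(288, 2) · (1/2) = 41328/2 = 20664 ≈ 20664.000.

E[X] = 20664 = 20664.000.


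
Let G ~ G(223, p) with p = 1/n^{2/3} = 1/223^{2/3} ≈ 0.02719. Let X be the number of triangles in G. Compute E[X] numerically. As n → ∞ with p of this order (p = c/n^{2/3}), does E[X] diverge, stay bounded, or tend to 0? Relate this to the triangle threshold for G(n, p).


Number of potential triangles: C(223, 3) = 1823471.
Each occurs with probability p³ ≈ (0.02719)³ ≈ 2.010899e-05.
By linearity: E[X] = C(223, 3)·p³ ≈ 1823471 · 2.010899e-05 ≈ 36.6682.
Since α = 2/3 < 1, p = c/n^{2/3} ≫ 1/n is above the triangle threshold p ~ 1/n. Asymptotically E[X] ~ (c³/6)·n^{3(1−α)} = (1³/6)·n^{1} → ∞; triangles are abundant w.h.p.

E[X] ≈ 36.6682; in regime p = Θ(1/n^{2/3}) E[X] diverges (above the triangle threshold p ~ 1/n).


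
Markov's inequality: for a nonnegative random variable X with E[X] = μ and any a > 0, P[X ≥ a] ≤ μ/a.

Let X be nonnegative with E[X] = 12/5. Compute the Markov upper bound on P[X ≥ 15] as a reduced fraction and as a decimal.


μ = E[X] = 12/5, a = 15.
Markov: P[X ≥ 15] ≤ μ/a = (12/5)/15 = 4/25.
Numerically: ≈ 0.16000.
(Since a = 15 > μ = 2.40000, the bound 4/25 is < 1 and informative.)

P[X ≥ 15] ≤ 4/25 ≈ 0.16000.


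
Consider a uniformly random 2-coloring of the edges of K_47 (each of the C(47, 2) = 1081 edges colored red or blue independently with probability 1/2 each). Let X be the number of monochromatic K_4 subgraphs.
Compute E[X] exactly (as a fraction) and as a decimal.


Let X = Σ_S X_S over the C(47, 4) = 178365 subsets S of size 4, where X_S = 1 if the K_4 on S is monochromatic.
For a fixed S, the K_4 on S has C(4, 2) = 6 edges. P[all 6 edges red] = (1/2)^6, and likewise for blue, so P[monochromatic] = 2·(1/2)^6 = 2^{1 − 6} = 1/32.
By linearity: E[X] = C(47, 4) · 2^{1 − 6} = 178365 · 1/32 = 178365/32.
Numerically: E[X] ≈ 5573.906250.

E[X] = C(47,4)·2^(1−C(4,2)) = 178365/32 ≈ 5573.906250.


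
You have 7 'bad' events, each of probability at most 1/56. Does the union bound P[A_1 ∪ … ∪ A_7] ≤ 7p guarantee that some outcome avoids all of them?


Union bound: P[∪_{i=1}^{7} A_i] ≤ Σ_i P[A_i] ≤ 7·p = 7·(1/56) = 1/8.
Numerically: 1/8 ≈ 0.1250.
Is 1/8 < 1? YES.
Since P[∪ A_i] ≤ 1/8 < 1, the complement has P[∩ A_i^c] ≥ 1 − 1/8 = 7/8 > 0, so some outcome avoids every A_i.

7·p = 1/8 ≈ 0.1250; existence CERTIFIED by the union bound.


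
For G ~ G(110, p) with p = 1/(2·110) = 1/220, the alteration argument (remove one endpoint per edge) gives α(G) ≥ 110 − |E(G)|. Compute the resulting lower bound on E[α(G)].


E[|E(G)|] = C(110, 2)·p = 5995 · (1/220) = 109/4.
E[α(G)] ≥ n − E[|E(G)|] = 110 − 109/4 = 331/4.
Numerically: ≈ 82.75000.
(This is only a lower bound; the true E[α(G)] may be larger.)

E[α(G)] ≥ 331/4 ≈ 82.75000.


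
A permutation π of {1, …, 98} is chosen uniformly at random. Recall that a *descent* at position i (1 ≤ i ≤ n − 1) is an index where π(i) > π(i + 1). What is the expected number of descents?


Write X = Σ X_I over i = 1, …, 97, with X_I the indicator of one descent.
There are 97 indicators.
For each fixed i, the pair (π(i), π(i+1)) is a uniformly random ordered pair of distinct values from {1, …, 98}; by symmetry P[π(i) > π(i+1)] = 1/2.
By linearity: E[X] = 97 · (1/2) = (98 − 1) · (1/2) = 97/2 ≈ 48.500000.

E[X] = 97/2 = 48.500000.


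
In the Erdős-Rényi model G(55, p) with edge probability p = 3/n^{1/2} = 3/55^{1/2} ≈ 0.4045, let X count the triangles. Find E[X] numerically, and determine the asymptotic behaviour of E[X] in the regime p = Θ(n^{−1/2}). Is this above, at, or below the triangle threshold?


Number of potential triangles: C(55, 3) = 26235.
Each occurs with probability p³ ≈ (0.4045)³ ≈ 6.619417e-02.
By linearity: E[X] = C(55, 3)·p³ ≈ 26235 · 6.619417e-02 ≈ 1736.6040.
Since α = 1/2 < 1, p = c/n^{1/2} ≫ 1/n is above the triangle threshold p ~ 1/n. Asymptotically E[X] ~ (c³/6)·n^{3(1−α)} = (3³/6)·n^{1.5} → ∞; triangles are abundant w.h.p.

E[X] ≈ 1736.6040; in regime p = Θ(1/n^{1/2}) E[X] diverges (above the triangle threshold p ~ 1/n).


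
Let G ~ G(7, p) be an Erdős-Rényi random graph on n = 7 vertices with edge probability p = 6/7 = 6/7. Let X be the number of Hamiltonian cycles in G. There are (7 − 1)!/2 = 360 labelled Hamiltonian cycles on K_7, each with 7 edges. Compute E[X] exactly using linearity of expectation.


K_7 has (7 − 1)!/2 = 360 labelled Hamiltonian cycles.
For each such Hamiltonian cycle H, let X_H = 1 if all 7 edges of H are present in G. Then P[X_H = 1] = p^{7} = (6/7)^{7} = 279936/823543.
By linearity of expectation: E[X] = Σ_H E[X_H] = 360 · p^{7} = 360 · 279936/823543 = 100776960/823543.
Numerically: E[X] ≈ 122.

E[X] = 360 · (6/7)^{7} = 100776960/823543 ≈ 122.


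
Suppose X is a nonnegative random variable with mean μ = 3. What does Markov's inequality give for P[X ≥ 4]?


μ = E[X] = 3, a = 4.
Markov: P[X ≥ 4] ≤ μ/a = (3)/4 = 3/4.
Numerically: ≈ 0.750000.
(Since a = 4 > μ = 3.000000, the bound 3/4 is < 1 and informative.)

P[X ≥ 4] ≤ 3/4 ≈ 0.750000.


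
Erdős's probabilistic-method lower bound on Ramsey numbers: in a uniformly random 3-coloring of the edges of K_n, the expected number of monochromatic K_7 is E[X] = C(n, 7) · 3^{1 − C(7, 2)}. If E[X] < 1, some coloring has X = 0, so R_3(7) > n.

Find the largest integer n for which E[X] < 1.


We need C(n, 7) · 3^{1 − 21} < 1, i.e. C(n, 7) < 3^{21 − 1} = 3486784401.
Check values of n near the boundary:
  n = 79: C(79, 7) = 2898753715; 2898753715 < 3486784401? YES
  n = 80: C(80, 7) = 3176716400; 3176716400 < 3486784401? YES
  n = 81: C(81, 7) = 3477216600; 3477216600 < 3486784401? YES
  n = 82: C(82, 7) = 3801756816; 3801756816 < 3486784401? NO
  n = 83: C(83, 7) = 4151918628; 4151918628 < 3486784401? NO
The largest n with C(n, 7) < 3486784401 is n = 81 (where E[X] = 42928600/43046721 ≈ 0.997256). Hence R_3(7) > 81, i.e. R_3(7) ≥ 82.

Largest n = 81; hence R_3(7) > 81.


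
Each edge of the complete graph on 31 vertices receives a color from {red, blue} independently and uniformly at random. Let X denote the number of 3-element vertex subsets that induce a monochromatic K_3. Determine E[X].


Let X = Σ_S X_S over the C(31, 3) = 4495 subsets S of size 3, where X_S = 1 if the K_3 on S is monochromatic.
For a fixed S, the K_3 on S has C(3, 2) = 3 edges. P[all 3 edges red] = (1/2)^3, and likewise for blue, so P[monochromatic] = 2·(1/2)^3 = 2^{1 − 3} = 1/4.
By linearity of expectation: E[X] = C(31, 3) · 2^{1 − 3} = 4495 · 1/4 = 4495/4.
Numerically: E[X] ≈ 1123.750000.

E[X] = C(31,3)·2^(1−C(3,2)) = 4495/4 ≈ 1123.750000.


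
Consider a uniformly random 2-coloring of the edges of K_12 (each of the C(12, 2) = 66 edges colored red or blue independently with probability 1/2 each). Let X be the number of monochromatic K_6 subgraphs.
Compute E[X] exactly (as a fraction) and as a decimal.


Let X = Σ_S X_S over the C(12, 6) = 924 subsets S of size 6, where X_S = 1 if the K_6 on S is monochromatic.
For a fixed S, the K_6 on S has C(6, 2) = 15 edges. P[all 15 edges red] = (1/2)^15, and likewise for blue, so P[monochromatic] = 2·(1/2)^15 = 2^{1 − 15} = 1/16384.
By linearity: E[X] = C(12, 6) · 2^{1 − 15} = 924 · 1/16384 = 231/4096.
Numerically: E[X] ≈ 0.05640.

E[X] = C(12,6)·2^(1−C(6,2)) = 231/4096 ≈ 0.05640.


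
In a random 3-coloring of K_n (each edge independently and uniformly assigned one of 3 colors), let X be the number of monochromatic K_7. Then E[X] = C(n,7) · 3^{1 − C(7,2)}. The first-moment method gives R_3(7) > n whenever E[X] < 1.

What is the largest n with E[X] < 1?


We need C(n, 7) · 3^{1 − 21} < 1, i.e. C(n, 7) < 3^{21 − 1} = 3486784401.
Check values of n near the boundary:
  n = 77: C(77, 7) = 2404808340; 2404808340 < 3486784401? YES
  n = 78: C(78, 7) = 2641902120; 2641902120 < 3486784401? YES
  n = 79: C(79, 7) = 2898753715; 2898753715 < 3486784401? YES
  n = 80: C(80, 7) = 3176716400; 3176716400 < 3486784401? YES
  n = 81: C(81, 7) = 3477216600; 3477216600 < 3486784401? YES
  n = 82: C(82, 7) = 3801756816; 3801756816 < 3486784401? NO
  n = 83: C(83, 7) = 4151918628; 4151918628 < 3486784401? NO
  n = 84: C(84, 7) = 4529365776; 4529365776 < 3486784401? NO
The largest n with C(n, 7) < 3486784401 is n = 81 (where E[X] = 42928600/43046721 ≈ 0.997). Hence R_3(7) > 81, i.e. R_3(7) ≥ 82.

Largest n = 81; hence R_3(7) > 81.


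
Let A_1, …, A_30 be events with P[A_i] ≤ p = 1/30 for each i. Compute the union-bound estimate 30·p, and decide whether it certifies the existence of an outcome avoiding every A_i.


Union bound: P[∪_{i=1}^{30} A_i] ≤ Σ_i P[A_i] ≤ 30·p = 30·(1/30) = 1.
Numerically: 1 ≈ 1.0000000.
Is 1 < 1? NO.
Since the bound 1 is ≥ 1, the union bound is uninformative here; it does NOT by itself certify existence.

30·p = 1 ≈ 1.0000000; existence NOT certified by the union bound.


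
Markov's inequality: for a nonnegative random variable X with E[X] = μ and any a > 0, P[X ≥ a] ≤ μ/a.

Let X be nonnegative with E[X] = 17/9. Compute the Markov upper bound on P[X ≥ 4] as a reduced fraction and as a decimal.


μ = E[X] = 17/9, a = 4.
Markov: P[X ≥ 4] ≤ μ/a = (17/9)/4 = 17/36.
Numerically: ≈ 0.472.
(Since a = 4 > μ = 1.889, the bound 17/36 is < 1 and informative.)

P[X ≥ 4] ≤ 17/36 ≈ 0.472.


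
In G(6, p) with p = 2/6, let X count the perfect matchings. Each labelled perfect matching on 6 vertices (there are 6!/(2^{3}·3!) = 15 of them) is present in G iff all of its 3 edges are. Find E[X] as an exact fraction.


K_6 has 6!/(2^{3}·3!) = 15 labelled perfect matchings.
For each such perfect matching H, let X_H = 1 if all 3 edges of H are present in G. Then P[X_H = 1] = p^{3} = (1/3)^{3} = 1/27.
By linearity: E[X] = Σ_H E[X_H] = 15 · p^{3} = 15 · 1/27 = 5/9.
Numerically: E[X] ≈ 0.555556.

E[X] = 15 · (1/3)^{3} = 5/9 ≈ 0.555556.


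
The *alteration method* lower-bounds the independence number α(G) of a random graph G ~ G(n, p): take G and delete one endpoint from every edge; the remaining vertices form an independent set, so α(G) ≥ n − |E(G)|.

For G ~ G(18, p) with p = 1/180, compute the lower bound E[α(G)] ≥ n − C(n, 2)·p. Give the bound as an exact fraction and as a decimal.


E[|E(G)|] = C(18, 2)·p = 153 · (1/180) = 17/20.
E[α(G)] ≥ n − E[|E(G)|] = 18 − 17/20 = 343/20.
Numerically: ≈ 17.1500.
(This is only a lower bound; the true E[α(G)] may be larger.)

E[α(G)] ≥ 343/20 ≈ 17.1500.


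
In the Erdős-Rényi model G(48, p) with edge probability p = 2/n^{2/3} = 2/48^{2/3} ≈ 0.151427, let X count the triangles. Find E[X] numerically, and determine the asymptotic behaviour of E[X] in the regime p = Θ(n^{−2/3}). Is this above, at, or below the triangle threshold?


Number of potential triangles: C(48, 3) = 17296.
Each occurs with probability p³ ≈ (0.151427)³ ≈ 3.47222222e-03.
By linearity: E[X] = C(48, 3)·p³ ≈ 17296 · 3.47222222e-03 ≈ 60.055556.
Since α = 2/3 < 1, p = c/n^{2/3} ≫ 1/n is above the triangle threshold p ~ 1/n. Asymptotically E[X] ~ (c³/6)·n^{3(1−α)} = (2³/6)·n^{1} → ∞; triangles are abundant w.h.p.

E[X] ≈ 60.055556; in regime p = Θ(1/n^{2/3}) E[X] diverges (above the triangle threshold p ~ 1/n).


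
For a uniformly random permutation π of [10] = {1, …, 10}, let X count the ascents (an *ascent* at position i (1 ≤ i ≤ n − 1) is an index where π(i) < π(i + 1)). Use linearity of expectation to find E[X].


Write X = Σ X_I over i = 1, …, 9, with X_I the indicator of one ascent.
There are 9 indicators.
For each fixed i, the pair (π(i), π(i+1)) is a uniformly random ordered pair of distinct values from {1, …, 10}; by symmetry P[π(i) < π(i+1)] = 1/2.
By linearity: E[X] = 9 · (1/2) = (10 − 1) · (1/2) = 9/2 ≈ 4.5000.

E[X] = 9/2 = 4.5000.


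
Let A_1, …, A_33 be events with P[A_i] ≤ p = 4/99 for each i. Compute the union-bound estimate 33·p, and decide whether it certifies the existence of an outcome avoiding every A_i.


Union bound: P[∪_{i=1}^{33} A_i] ≤ Σ_i P[A_i] ≤ 33·p = 33·(4/99) = 4/3.
Numerically: 4/3 ≈ 1.33333.
Is 4/3 < 1? NO.
Since the bound 4/3 is ≥ 1, the union bound is uninformative here; it does NOT by itself certify existence.

33·p = 4/3 ≈ 1.33333; existence NOT certified by the union bound.


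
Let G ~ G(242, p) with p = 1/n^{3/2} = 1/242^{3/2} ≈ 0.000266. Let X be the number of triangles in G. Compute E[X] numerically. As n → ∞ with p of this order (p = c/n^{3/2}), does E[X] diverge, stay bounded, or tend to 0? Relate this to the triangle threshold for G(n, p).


Number of potential triangles: C(242, 3) = 2332880.
Each occurs with probability p³ ≈ (0.000266)³ ≈ 1.87426e-11.
By linearity: E[X] = C(242, 3)·p³ ≈ 2332880 · 1.87426e-11 ≈ 0.000.
Since α = 3/2 > 1, p = c/n^{3/2} = o(1/n) is below the triangle threshold p ~ 1/n. Asymptotically E[X] ~ (c³/6)·n^{3(1−α)} = (1³/6)·n^{-1.5} → 0, so by Markov's inequality G has no triangles w.h.p.

E[X] ≈ 0.000; in regime p = Θ(1/n^{3/2}) E[X] tends to 0 (below the triangle threshold p ~ 1/n).


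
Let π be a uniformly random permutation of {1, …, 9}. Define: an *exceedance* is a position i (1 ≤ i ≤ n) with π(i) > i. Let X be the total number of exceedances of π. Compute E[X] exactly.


Write X = Σ_{i=1}^{9} X_i, where X_i = 1_{π(i) > i}.
For each fixed i, π(i) is uniform over {1, …, 9} (marginal of a uniform permutation), so P[π(i) > i] = (n − i)/n. Summing: Σ_{i=1}^{9} (n − i)/n = (0 + 1 + … + 8)/9 = 9(9 − 1)/(2·9) = (9 − 1)/2.
Hence E[X] = Σ_{i=1}^{9} (9 − i)/9 = 4 ≈ 4.000.

E[X] = 4 = 4.000.


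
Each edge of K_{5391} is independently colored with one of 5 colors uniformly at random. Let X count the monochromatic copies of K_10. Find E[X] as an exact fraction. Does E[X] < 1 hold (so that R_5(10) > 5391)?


E[X] = C(5391, 10) · 5^{1 − 45} = 5666344714787188828795213697883 · 5^{−44} = 5666344714787188828795213697883/5684341886080801486968994140625.
As a reduced fraction: E[X] = 5666344714787188828795213697883/5684341886080801486968994140625 ≈ 0.9968.
Is E[X] < 1? YES.
Since E[X] < 1, there exists a 5-coloring of K_{5391} with no monochromatic K_10; hence R_5(10) > 5391.

E[X] = 5666344714787188828795213697883/5684341886080801486968994140625 ≈ 0.9968; E[X] < 1, so R_5(10) > 5391.


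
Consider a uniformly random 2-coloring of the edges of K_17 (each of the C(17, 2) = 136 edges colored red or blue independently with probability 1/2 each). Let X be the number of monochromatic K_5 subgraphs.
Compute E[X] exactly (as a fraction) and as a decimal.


Let X = Σ_S X_S over the C(17, 5) = 6188 subsets S of size 5, where X_S = 1 if the K_5 on S is monochromatic.
For a fixed S, the K_5 on S has C(5, 2) = 10 edges. P[all 10 edges red] = (1/2)^10, and likewise for blue, so P[monochromatic] = 2·(1/2)^10 = 2^{1 − 10} = 1/512.
By linearity: E[X] = C(17, 5) · 2^{1 − 10} = 6188 · 1/512 = 1547/128.
Numerically: E[X] ≈ 12.085938.

E[X] = C(17,5)·2^(1−C(5,2)) = 1547/128 ≈ 12.085938.


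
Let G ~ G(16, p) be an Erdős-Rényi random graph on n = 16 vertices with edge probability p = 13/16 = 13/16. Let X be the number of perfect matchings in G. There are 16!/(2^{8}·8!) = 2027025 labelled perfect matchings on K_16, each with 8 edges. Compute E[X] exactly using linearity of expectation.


K_16 has 16!/(2^{8}·8!) = 2027025 labelled perfect matchings.
For each such perfect matching H, let X_H = 1 if all 8 edges of H are present in G. Then P[X_H = 1] = p^{8} = (13/16)^{8} = 815730721/4294967296.
By linearity of expectation: E[X] = Σ_H E[X_H] = 2027025 · p^{8} = 2027025 · 815730721/4294967296 = 1653506564735025/4294967296.
Numerically: E[X] ≈ 3.85e+05.

E[X] = 2027025 · (13/16)^{8} = 1653506564735025/4294967296 ≈ 3.85e+05.


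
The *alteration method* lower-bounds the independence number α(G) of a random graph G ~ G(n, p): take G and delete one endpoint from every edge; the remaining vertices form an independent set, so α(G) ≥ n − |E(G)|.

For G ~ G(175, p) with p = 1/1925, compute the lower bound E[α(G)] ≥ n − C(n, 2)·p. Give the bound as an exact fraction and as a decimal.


E[|E(G)|] = C(175, 2)·p = 15225 · (1/1925) = 87/11.
E[α(G)] ≥ n − E[|E(G)|] = 175 − 87/11 = 1838/11.
Numerically: ≈ 167.090909.
(This is only a lower bound; the true E[α(G)] may be larger.)

E[α(G)] ≥ 1838/11 ≈ 167.090909.


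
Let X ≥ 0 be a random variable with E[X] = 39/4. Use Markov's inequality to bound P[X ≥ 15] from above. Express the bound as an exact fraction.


μ = E[X] = 39/4, a = 15.
Markov: P[X ≥ 15] ≤ μ/a = (39/4)/15 = 13/20.
Numerically: ≈ 0.650.
(Since a = 15 > μ = 9.750, the bound 13/20 is < 1 and informative.)

P[X ≥ 15] ≤ 13/20 ≈ 0.650.


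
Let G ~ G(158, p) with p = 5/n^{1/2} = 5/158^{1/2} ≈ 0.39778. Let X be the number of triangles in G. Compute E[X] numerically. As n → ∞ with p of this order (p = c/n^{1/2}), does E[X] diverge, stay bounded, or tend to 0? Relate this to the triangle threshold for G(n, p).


Number of potential triangles: C(158, 3) = 644956.
Each occurs with probability p³ ≈ (0.39778)³ ≈ 6.2939659e-02.
By linearity: E[X] = C(158, 3)·p³ ≈ 644956 · 6.2939659e-02 ≈ 40593.31043.
Since α = 1/2 < 1, p = c/n^{1/2} ≫ 1/n is above the triangle threshold p ~ 1/n. Asymptotically E[X] ~ (c³/6)·n^{3(1−α)} = (5³/6)·n^{1.5} → ∞; triangles are abundant w.h.p.

E[X] ≈ 40593.31043; in regime p = Θ(1/n^{1/2}) E[X] diverges (above the triangle threshold p ~ 1/n).


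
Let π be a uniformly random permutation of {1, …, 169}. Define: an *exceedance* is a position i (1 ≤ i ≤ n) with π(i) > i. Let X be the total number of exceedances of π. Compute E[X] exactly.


Write X = Σ_{i=1}^{169} X_i, where X_i = 1_{π(i) > i}.
For each fixed i, π(i) is uniform over {1, …, 169} (marginal of a uniform permutation), so P[π(i) > i] = (n − i)/n. Summing: Σ_{i=1}^{169} (n − i)/n = (0 + 1 + … + 168)/169 = 169(169 − 1)/(2·169) = (169 − 1)/2.
Hence E[X] = Σ_{i=1}^{169} (169 − i)/169 = 84 ≈ 84.0000.

E[X] = 84 = 84.0000.


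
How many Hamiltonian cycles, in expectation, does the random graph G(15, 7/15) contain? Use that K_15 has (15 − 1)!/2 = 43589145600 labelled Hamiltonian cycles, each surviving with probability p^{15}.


K_15 has (15 − 1)!/2 = 43589145600 labelled Hamiltonian cycles.
For each such Hamiltonian cycle H, let X_H = 1 if all 15 edges of H are present in G. Then P[X_H = 1] = p^{15} = (7/15)^{15} = 4747561509943/437893890380859375.
By linearity: E[X] = Σ_H E[X_H] = 43589145600 · p^{15} = 43589145600 · 4747561509943/437893890380859375 = 34064551424174695424/72081298828125.
Numerically: E[X] ≈ 4.726e+05.

E[X] = 43589145600 · (7/15)^{15} = 34064551424174695424/72081298828125 ≈ 4.726e+05.


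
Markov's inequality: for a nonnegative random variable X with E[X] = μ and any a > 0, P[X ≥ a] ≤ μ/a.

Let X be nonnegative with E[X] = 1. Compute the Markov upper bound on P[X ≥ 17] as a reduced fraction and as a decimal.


μ = E[X] = 1, a = 17.
Markov: P[X ≥ 17] ≤ μ/a = (1)/17 = 1/17.
Numerically: ≈ 0.0588.
(Since a = 17 > μ = 1.0000, the bound 1/17 is < 1 and informative.)

P[X ≥ 17] ≤ 1/17 ≈ 0.0588.


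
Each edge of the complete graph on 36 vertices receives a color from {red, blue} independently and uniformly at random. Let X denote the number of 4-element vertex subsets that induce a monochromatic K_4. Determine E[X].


Let X = Σ_S X_S over the C(36, 4) = 58905 subsets S of size 4, where X_S = 1 if the K_4 on S is monochromatic.
For a fixed S, the K_4 on S has C(4, 2) = 6 edges. P[all 6 edges red] = (1/2)^6, and likewise for blue, so P[monochromatic] = 2·(1/2)^6 = 2^{1 − 6} = 1/32.
By linearity of expectation: E[X] = C(36, 4) · 2^{1 − 6} = 58905 · 1/32 = 58905/32.
Numerically: E[X] ≈ 1840.781250.

E[X] = C(36,4)·2^(1−C(4,2)) = 58905/32 ≈ 1840.781250.


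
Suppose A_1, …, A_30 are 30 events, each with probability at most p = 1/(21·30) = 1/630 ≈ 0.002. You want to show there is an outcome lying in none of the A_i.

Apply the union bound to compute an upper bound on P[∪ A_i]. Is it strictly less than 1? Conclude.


Union bound: P[∪_{i=1}^{30} A_i] ≤ Σ_i P[A_i] ≤ 30·p = 30·(1/630) = 1/21.
Numerically: 1/21 ≈ 0.048.
Is 1/21 < 1? YES.
Since P[∪ A_i] ≤ 1/21 < 1, the complement has P[∩ A_i^c] ≥ 1 − 1/21 = 20/21 > 0, so some outcome avoids every A_i.

30·p = 1/21 ≈ 0.048; existence CERTIFIED by the union bound.


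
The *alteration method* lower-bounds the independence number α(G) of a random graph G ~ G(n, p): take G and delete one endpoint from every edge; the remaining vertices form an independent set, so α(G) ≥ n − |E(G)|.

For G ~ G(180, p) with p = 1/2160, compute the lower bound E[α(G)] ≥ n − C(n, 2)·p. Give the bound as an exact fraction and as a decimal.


E[|E(G)|] = C(180, 2)·p = 16110 · (1/2160) = 179/24.
E[α(G)] ≥ n − E[|E(G)|] = 180 − 179/24 = 4141/24.
Numerically: ≈ 172.5417.
(This is only a lower bound; the true E[α(G)] may be larger.)

E[α(G)] ≥ 4141/24 ≈ 172.5417.


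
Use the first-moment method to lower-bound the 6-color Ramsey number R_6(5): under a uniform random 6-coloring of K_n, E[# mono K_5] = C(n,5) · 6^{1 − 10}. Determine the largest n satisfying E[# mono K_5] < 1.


We need C(n, 5) · 6^{1 − 10} < 1, i.e. C(n, 5) < 6^{10 − 1} = 10077696.
Check values of n near the boundary:
  n = 64: C(64, 5) = 7624512; 7624512 < 10077696? YES
  n = 65: C(65, 5) = 8259888; 8259888 < 10077696? YES
  n = 66: C(66, 5) = 8936928; 8936928 < 10077696? YES
  n = 67: C(67, 5) = 9657648; 9657648 < 10077696? YES
  n = 68: C(68, 5) = 10424128; 10424128 < 10077696? NO
The largest n with C(n, 5) < 10077696 is n = 67 (where E[X] = 67067/69984 ≈ 0.9583). Hence R_6(5) > 67, i.e. R_6(5) ≥ 68.

Largest n = 67; hence R_6(5) > 67.


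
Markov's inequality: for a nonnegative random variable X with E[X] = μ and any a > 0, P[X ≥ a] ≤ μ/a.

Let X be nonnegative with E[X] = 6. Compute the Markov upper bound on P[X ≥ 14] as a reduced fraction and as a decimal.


μ = E[X] = 6, a = 14.
Markov: P[X ≥ 14] ≤ μ/a = (6)/14 = 3/7.
Numerically: ≈ 0.428571.
(Since a = 14 > μ = 6.000000, the bound 3/7 is < 1 and informative.)

P[X ≥ 14] ≤ 3/7 ≈ 0.428571.


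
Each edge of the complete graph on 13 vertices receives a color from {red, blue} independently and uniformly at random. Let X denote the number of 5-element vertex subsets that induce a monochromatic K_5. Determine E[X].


Let X = Σ_S X_S over the C(13, 5) = 1287 subsets S of size 5, where X_S = 1 if the K_5 on S is monochromatic.
For a fixed S, the K_5 on S has C(5, 2) = 10 edges. P[all 10 edges red] = (1/2)^10, and likewise for blue, so P[monochromatic] = 2·(1/2)^10 = 2^{1 − 10} = 1/512.
Summing: E[X] = C(13, 5) · 2^{1 − 10} = 1287 · 1/512 = 1287/512.
Numerically: E[X] ≈ 2.51367.

E[X] = C(13,5)·2^(1−C(5,2)) = 1287/512 ≈ 2.51367.


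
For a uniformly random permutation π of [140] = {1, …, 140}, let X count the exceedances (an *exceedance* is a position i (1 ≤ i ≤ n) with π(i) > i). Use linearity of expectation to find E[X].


Write X = Σ_{i=1}^{140} X_i, where X_i = 1_{π(i) > i}.
For each fixed i, π(i) is uniform over {1, …, 140} (marginal of a uniform permutation), so P[π(i) > i] = (n − i)/n. Summing: Σ_{i=1}^{140} (n − i)/n = (0 + 1 + … + 139)/140 = 140(140 − 1)/(2·140) = (140 − 1)/2.
Hence E[X] = Σ_{i=1}^{140} (140 − i)/140 = 139/2 ≈ 69.5000.

E[X] = 139/2 = 69.5000.
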